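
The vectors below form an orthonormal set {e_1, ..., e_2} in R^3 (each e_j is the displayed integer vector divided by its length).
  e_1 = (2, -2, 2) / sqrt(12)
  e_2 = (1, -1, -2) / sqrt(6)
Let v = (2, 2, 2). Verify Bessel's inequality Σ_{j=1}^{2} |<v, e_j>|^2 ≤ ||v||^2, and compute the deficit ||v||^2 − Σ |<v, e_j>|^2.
Σ |<v, e_j>|^2 = 4; ||v||^2 = 12; deficit = 8

Write each e_j = u_j / sqrt(<u_j, u_j>) where u_j is the displayed integer vector. Then <v, e_j> = <v, u_j> / sqrt(<u_j, u_j>), so |<v, e_j>|^2 = <v, u_j>^2 / <u_j, u_j>.
Coefficients: <v, e_1> = 4/sqrt(12), <v, e_2> = -4/sqrt(6).
Square and sum: Σ |<v, e_j>|^2 = 4.
Compute ||v||^2 = v·v = 12.
Deficit = 12 − 4 = 8 ≥ 0, confirming Bessel's inequality. (The deficit equals ||v − Σ <v,e_j> e_j||^2, the squared distance from v to span{e_j}.)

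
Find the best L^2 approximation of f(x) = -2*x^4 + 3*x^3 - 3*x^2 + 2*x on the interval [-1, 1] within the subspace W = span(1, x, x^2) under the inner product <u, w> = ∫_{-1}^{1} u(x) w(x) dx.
g(x) = -33*x^2/7 + 19*x/5 + 6/35

The best approximation g ∈ W is the orthogonal projection of f onto W. Writing g = a_0 + a_1 x + a_2 x^2, the coefficients solve the normal equations G · a = b where
  G_{ij} = <φ_i, φ_j> and b_i = <f, φ_i>, with φ_0 = 1, φ_1 = x, φ_2 = x^2.
G =
  [2, 0, 2/3]
  [0, 2/3, 0]
  [2/3, 0, 2/5],
b = (-14/5, 38/15, -62/35).
Solving gives a_0 = 6/35, a_1 = 19/5, a_2 = -33/7, so
  g(x) = -33*x^2/7 + 19*x/5 + 6/35.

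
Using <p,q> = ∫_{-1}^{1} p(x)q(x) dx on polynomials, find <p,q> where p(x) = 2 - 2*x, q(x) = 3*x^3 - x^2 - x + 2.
<p,q> = 28/5

Expand the product: p(x)·q(x) = -6*x^4 + 8*x^3 - 6*x + 4.
∫_{-1}^{1} of each monomial x^k gives [2/(k+1) if k even, 0 if k odd]. Integrating term-by-term (or equivalently evaluating the antiderivative F(x) = -6*x^5/5 + 2*x^4 - 3*x^2 + 4*x at the endpoints):
  F(1) − F(−1) = 9/5 − (-19/5) = 28/5.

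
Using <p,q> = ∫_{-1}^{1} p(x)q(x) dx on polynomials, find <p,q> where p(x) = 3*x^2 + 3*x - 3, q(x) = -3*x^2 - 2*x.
<p,q> = -8/5

Expand the product: p(x)·q(x) = -9*x^4 - 15*x^3 + 3*x^2 + 6*x.
∫_{-1}^{1} of each monomial x^k gives [2/(k+1) if k even, 0 if k odd]. Integrating term-by-term (or equivalently evaluating the antiderivative F(x) = -9*x^5/5 - 15*x^4/4 + x^3 + 3*x^2 at the endpoints):
  F(1) − F(−1) = -31/20 − (1/20) = -8/5.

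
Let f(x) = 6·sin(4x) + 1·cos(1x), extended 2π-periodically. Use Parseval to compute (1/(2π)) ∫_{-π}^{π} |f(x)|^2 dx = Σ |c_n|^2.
Σ |c_n|^2 = 37/2

Expand |f|^2 and use orthogonality of {sin(nx), cos(mx)} on [-π, π]:
  ∫_{-π}^{π} sin(nx)^2 dx = π, ∫ cos(mx)^2 dx = π, and cross terms integrate to 0.
So ∫_{-π}^{π} f(x)^2 dx = 6^2 · π + 1^2 · π = (36 + 1)π.
Divide by 2π: (36 + 1)/2 = 37/2.
By Parseval, this equals Σ |c_n|^2.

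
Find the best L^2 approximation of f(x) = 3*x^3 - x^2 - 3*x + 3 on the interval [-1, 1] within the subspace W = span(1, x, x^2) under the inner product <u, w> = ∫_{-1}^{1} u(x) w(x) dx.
g(x) = -x^2 - 6*x/5 + 3

The best approximation g ∈ W is the orthogonal projection of f onto W. Writing g = a_0 + a_1 x + a_2 x^2, the coefficients solve the normal equations G · a = b where
  G_{ij} = <φ_i, φ_j> and b_i = <f, φ_i>, with φ_0 = 1, φ_1 = x, φ_2 = x^2.
G =
  [2, 0, 2/3]
  [0, 2/3, 0]
  [2/3, 0, 2/5],
b = (16/3, -4/5, 8/5).
Solving gives a_0 = 3, a_1 = -6/5, a_2 = -1, so
  g(x) = -x^2 - 6*x/5 + 3.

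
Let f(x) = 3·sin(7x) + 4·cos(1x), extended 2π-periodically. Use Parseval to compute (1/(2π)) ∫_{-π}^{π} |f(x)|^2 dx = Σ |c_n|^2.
Σ |c_n|^2 = 25/2

Expand |f|^2 and use orthogonality of {sin(nx), cos(mx)} on [-π, π]:
  ∫_{-π}^{π} sin(nx)^2 dx = π, ∫ cos(mx)^2 dx = π, and cross terms integrate to 0.
So ∫_{-π}^{π} f(x)^2 dx = 3^2 · π + 4^2 · π = (9 + 16)π.
Divide by 2π: (9 + 16)/2 = 25/2.
By Parseval, this equals Σ |c_n|^2.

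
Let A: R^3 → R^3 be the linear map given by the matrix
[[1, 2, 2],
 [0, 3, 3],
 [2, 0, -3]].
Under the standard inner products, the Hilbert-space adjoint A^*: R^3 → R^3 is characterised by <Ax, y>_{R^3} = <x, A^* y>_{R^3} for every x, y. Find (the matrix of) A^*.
A^* = A^T =
[[1, 0, 2],
 [2, 3, 0],
 [2, 3, -3]]

For real matrices with standard dot products, the defining identity <Ax, y> = <x, A^* y> gives (Ax)^T y = x^T (A^*) y, i.e. x^T A^T y = x^T (A^*) y. Since this holds for all x, y, we must have A^* = A^T. Therefore
A^* =
[[1, 0, 2],
 [2, 3, 0],
 [2, 3, -3]].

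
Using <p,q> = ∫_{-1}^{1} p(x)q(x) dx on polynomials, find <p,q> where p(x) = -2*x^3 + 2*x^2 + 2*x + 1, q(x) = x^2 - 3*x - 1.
<p,q> = -52/15

Expand the product: p(x)·q(x) = -2*x^5 + 8*x^4 - 2*x^3 - 7*x^2 - 5*x - 1.
∫_{-1}^{1} of each monomial x^k gives [2/(k+1) if k even, 0 if k odd]. Integrating term-by-term (or equivalently evaluating the antiderivative F(x) = -x^6/3 + 8*x^5/5 - x^4/2 - 7*x^3/3 - 5*x^2/2 - x at the endpoints):
  F(1) − F(−1) = -76/15 − (-8/5) = -52/15.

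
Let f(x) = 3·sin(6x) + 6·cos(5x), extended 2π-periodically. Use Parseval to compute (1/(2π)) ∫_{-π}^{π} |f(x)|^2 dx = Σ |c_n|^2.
Σ |c_n|^2 = 45/2

Expand |f|^2 and use orthogonality of {sin(nx), cos(mx)} on [-π, π]:
  ∫_{-π}^{π} sin(nx)^2 dx = π, ∫ cos(mx)^2 dx = π, and cross terms integrate to 0.
So ∫_{-π}^{π} f(x)^2 dx = 3^2 · π + 6^2 · π = (9 + 36)π.
Divide by 2π: (9 + 36)/2 = 45/2.
By Parseval, this equals Σ |c_n|^2.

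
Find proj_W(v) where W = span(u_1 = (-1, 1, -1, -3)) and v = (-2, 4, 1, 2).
proj_W(v) = (1/12, -1/12, 1/12, 1/4)

Set up U = [u_1 | ... | u_1] ∈ R^(4×1). The projector onto W = col(U) is P = U (U^T U)^(-1) U^T.
Compute U^T U =
  [12],
and U^T v = (-1).
Solve U^T U · c = U^T v for the coefficients: c = (-1/12). The projection is proj_W(v) = U c.
Check: (v - proj_W(v)) · u_1 = 0  (should be 0).
Result: proj_W(v) = (1/12, -1/12, 1/12, 1/4).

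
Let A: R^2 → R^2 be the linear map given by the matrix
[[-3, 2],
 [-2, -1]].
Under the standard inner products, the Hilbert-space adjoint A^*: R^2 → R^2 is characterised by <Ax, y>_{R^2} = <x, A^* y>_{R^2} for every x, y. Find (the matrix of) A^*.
A^* = A^T =
[[-3, -2],
 [2, -1]]

For real matrices with standard dot products, the defining identity <Ax, y> = <x, A^* y> gives (Ax)^T y = x^T (A^*) y, i.e. x^T A^T y = x^T (A^*) y. Since this holds for all x, y, we must have A^* = A^T. Therefore
A^* =
[[-3, -2],
 [2, -1]].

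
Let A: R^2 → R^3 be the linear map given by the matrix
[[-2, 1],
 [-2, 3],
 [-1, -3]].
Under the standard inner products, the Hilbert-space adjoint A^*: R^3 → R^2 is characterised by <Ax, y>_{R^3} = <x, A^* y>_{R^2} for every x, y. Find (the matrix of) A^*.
A^* = A^T =
[[-2, -2, -1],
 [1, 3, -3]]

For real matrices with standard dot products, the defining identity <Ax, y> = <x, A^* y> gives (Ax)^T y = x^T (A^*) y, i.e. x^T A^T y = x^T (A^*) y. Since this holds for all x, y, we must have A^* = A^T. Therefore
A^* =
[[-2, -2, -1],
 [1, 3, -3]].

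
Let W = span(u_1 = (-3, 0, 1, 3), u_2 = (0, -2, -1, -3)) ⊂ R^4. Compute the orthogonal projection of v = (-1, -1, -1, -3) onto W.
proj_W(v) = (-33/83, -158/83, -68/83, -204/83)

Set up U = [u_1 | ... | u_2] ∈ R^(4×2). The projector onto W = col(U) is P = U (U^T U)^(-1) U^T.
Compute U^T U =
  [19, -10]
  [-10, 14],
and U^T v = (-7, 12).
Solve U^T U · c = U^T v for the coefficients: c = (11/83, 79/83). The projection is proj_W(v) = U c.
Check: (v - proj_W(v)) · u_1 = 0  (should be 0).
Check: (v - proj_W(v)) · u_2 = 0  (should be 0).
Result: proj_W(v) = (-33/83, -158/83, -68/83, -204/83).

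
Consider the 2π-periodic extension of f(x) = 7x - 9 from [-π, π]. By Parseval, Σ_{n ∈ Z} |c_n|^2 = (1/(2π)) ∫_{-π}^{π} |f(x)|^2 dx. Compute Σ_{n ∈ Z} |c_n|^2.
Σ |c_n|^2 = 49π^2/3 + 81

Expand and integrate term by term over [-π, π]:
  ∫ (7x)^2 dx = 49·(2π^3/3); ∫ 2·7·(-9)·x dx = 0 (odd integrand); ∫ (-9)^2 dx = 81·2π.
So (1/(2π)) ∫_{-π}^{π} (7x - 9)^2 dx = 49π^2/3 + 81 = 49π^2/3 + 81.
Parseval ⇒ Σ |c_n|^2 = 49π^2/3 + 81.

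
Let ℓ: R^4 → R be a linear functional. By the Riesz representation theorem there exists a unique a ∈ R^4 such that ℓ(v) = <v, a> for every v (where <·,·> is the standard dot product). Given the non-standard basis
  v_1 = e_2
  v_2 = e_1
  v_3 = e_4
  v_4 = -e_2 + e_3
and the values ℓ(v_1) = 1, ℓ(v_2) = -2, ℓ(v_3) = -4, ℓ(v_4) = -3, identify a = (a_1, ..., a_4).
a = (-2, 1, -2, -4)

Write a = (a_1, ..., a_4) in the standard basis. For each basis vector v_i, ℓ(v_i) = <v_i, a> is a linear equation in the a_j's. Collect the n equations into a matrix system V a = ℓ, where row i of V is v_i (expressed in the standard basis). Since V is invertible (lower-triangular with 1s on the diagonal, up to permutation), solve by back-substitution:
  V =
[[0, 1, 0, 0],
 [1, 0, 0, 0],
 [0, 0, 0, 1],
 [0, -1, 1, 0]]
  V a = (1, -2, -4, -3)
Solving gives a = (-2, 1, -2, -4).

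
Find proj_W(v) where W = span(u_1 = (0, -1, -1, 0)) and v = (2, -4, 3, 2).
proj_W(v) = (0, -1/2, -1/2, 0)

Set up U = [u_1 | ... | u_1] ∈ R^(4×1). The projector onto W = col(U) is P = U (U^T U)^(-1) U^T.
Compute U^T U =
  [2],
and U^T v = (1).
Solve U^T U · c = U^T v for the coefficients: c = (1/2). The projection is proj_W(v) = U c.
Check: (v - proj_W(v)) · u_1 = 0  (should be 0).
Result: proj_W(v) = (0, -1/2, -1/2, 0).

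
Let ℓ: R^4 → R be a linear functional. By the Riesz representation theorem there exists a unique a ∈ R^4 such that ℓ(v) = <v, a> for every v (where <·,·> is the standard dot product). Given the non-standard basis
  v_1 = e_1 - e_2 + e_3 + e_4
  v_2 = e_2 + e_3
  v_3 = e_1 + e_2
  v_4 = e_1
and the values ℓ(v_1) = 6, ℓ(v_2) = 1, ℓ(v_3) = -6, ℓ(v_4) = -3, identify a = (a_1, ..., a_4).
a = (-3, -3, 4, 2)

Write a = (a_1, ..., a_4) in the standard basis. For each basis vector v_i, ℓ(v_i) = <v_i, a> is a linear equation in the a_j's. Collect the n equations into a matrix system V a = ℓ, where row i of V is v_i (expressed in the standard basis). Since V is invertible (lower-triangular with 1s on the diagonal, up to permutation), solve by back-substitution:
  V =
[[1, -1, 1, 1],
 [0, 1, 1, 0],
 [1, 1, 0, 0],
 [1, 0, 0, 0]]
  V a = (6, 1, -6, -3)
Solving gives a = (-3, -3, 4, 2).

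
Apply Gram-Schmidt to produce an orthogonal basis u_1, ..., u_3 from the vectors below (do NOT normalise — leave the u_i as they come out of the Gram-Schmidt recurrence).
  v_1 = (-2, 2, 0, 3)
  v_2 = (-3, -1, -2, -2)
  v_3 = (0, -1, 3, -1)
Orthogonal basis:
  u_1 = (-2, 2, 0, 3)
  u_2 = (-55/17, -13/17, -2, -28/17)
  u_3 = (-375/302, -171/302, 392/151, -68/151)

Apply the Gram-Schmidt recurrence
  u_1 = v_1
  u_i = v_i − Σ_{j<i} ((v_i · u_j) / (u_j · u_j)) · u_j.

Step by step this gives:
  u_1 = (-2, 2, 0, 3)
  u_2 = (-55/17, -13/17, -2, -28/17)
  u_3 = (-375/302, -171/302, 392/151, -68/151)

Orthogonality check:
  u_2 · u_1 = 0 (should be 0)
  u_3 · u_1 = 0 (should be 0)
  u_3 · u_2 = 0 (should be 0)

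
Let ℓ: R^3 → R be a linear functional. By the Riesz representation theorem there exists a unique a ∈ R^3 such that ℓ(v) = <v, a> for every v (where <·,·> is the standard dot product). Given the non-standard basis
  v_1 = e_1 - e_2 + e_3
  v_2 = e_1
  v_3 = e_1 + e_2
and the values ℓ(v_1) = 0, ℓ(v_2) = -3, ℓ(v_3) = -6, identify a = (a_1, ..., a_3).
a = (-3, -3, 0)

Write a = (a_1, ..., a_3) in the standard basis. For each basis vector v_i, ℓ(v_i) = <v_i, a> is a linear equation in the a_j's. Collect the n equations into a matrix system V a = ℓ, where row i of V is v_i (expressed in the standard basis). Since V is invertible (lower-triangular with 1s on the diagonal, up to permutation), solve by back-substitution:
  V =
[[1, -1, 1],
 [1, 0, 0],
 [1, 1, 0]]
  V a = (0, -3, -6)
Solving gives a = (-3, -3, 0).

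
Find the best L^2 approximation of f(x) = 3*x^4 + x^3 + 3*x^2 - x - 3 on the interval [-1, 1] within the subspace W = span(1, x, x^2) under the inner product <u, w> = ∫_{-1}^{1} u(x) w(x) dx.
g(x) = 39*x^2/7 - 2*x/5 - 114/35

The best approximation g ∈ W is the orthogonal projection of f onto W. Writing g = a_0 + a_1 x + a_2 x^2, the coefficients solve the normal equations G · a = b where
  G_{ij} = <φ_i, φ_j> and b_i = <f, φ_i>, with φ_0 = 1, φ_1 = x, φ_2 = x^2.
G =
  [2, 0, 2/3]
  [0, 2/3, 0]
  [2/3, 0, 2/5],
b = (-14/5, -4/15, 2/35).
Solving gives a_0 = -114/35, a_1 = -2/5, a_2 = 39/7, so
  g(x) = 39*x^2/7 - 2*x/5 - 114/35.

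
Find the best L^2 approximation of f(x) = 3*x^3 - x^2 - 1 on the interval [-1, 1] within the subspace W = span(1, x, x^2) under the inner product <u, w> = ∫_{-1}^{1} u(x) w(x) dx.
g(x) = -x^2 + 9*x/5 - 1

The best approximation g ∈ W is the orthogonal projection of f onto W. Writing g = a_0 + a_1 x + a_2 x^2, the coefficients solve the normal equations G · a = b where
  G_{ij} = <φ_i, φ_j> and b_i = <f, φ_i>, with φ_0 = 1, φ_1 = x, φ_2 = x^2.
G =
  [2, 0, 2/3]
  [0, 2/3, 0]
  [2/3, 0, 2/5],
b = (-8/3, 6/5, -16/15).
Solving gives a_0 = -1, a_1 = 9/5, a_2 = -1, so
  g(x) = -x^2 + 9*x/5 - 1.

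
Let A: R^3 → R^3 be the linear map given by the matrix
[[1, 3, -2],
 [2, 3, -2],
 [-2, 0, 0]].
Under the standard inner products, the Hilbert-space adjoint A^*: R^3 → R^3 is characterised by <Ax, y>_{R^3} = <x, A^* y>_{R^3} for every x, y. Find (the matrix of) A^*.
A^* = A^T =
[[1, 2, -2],
 [3, 3, 0],
 [-2, -2, 0]]

For real matrices with standard dot products, the defining identity <Ax, y> = <x, A^* y> gives (Ax)^T y = x^T (A^*) y, i.e. x^T A^T y = x^T (A^*) y. Since this holds for all x, y, we must have A^* = A^T. Therefore
A^* =
[[1, 2, -2],
 [3, 3, 0],
 [-2, -2, 0]].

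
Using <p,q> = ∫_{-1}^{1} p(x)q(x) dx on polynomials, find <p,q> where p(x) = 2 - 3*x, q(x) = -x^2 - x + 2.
<p,q> = 26/3

Expand the product: p(x)·q(x) = 3*x^3 + x^2 - 8*x + 4.
∫_{-1}^{1} of each monomial x^k gives [2/(k+1) if k even, 0 if k odd]. Integrating term-by-term (or equivalently evaluating the antiderivative F(x) = 3*x^4/4 + x^3/3 - 4*x^2 + 4*x at the endpoints):
  F(1) − F(−1) = 13/12 − (-91/12) = 26/3.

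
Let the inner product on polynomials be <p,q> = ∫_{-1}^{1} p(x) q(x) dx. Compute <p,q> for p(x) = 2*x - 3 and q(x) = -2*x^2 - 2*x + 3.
<p,q> = -50/3

Expand the product: p(x)·q(x) = -4*x^3 + 2*x^2 + 12*x - 9.
∫_{-1}^{1} of each monomial x^k gives [2/(k+1) if k even, 0 if k odd]. Integrating term-by-term (or equivalently evaluating the antiderivative F(x) = -x^4 + 2*x^3/3 + 6*x^2 - 9*x at the endpoints):
  F(1) − F(−1) = -10/3 − (40/3) = -50/3.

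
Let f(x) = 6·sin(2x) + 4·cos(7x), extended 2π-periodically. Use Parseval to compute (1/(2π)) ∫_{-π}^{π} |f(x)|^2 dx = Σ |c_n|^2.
Σ |c_n|^2 = 26

Expand |f|^2 and use orthogonality of {sin(nx), cos(mx)} on [-π, π]:
  ∫_{-π}^{π} sin(nx)^2 dx = π, ∫ cos(mx)^2 dx = π, and cross terms integrate to 0.
So ∫_{-π}^{π} f(x)^2 dx = 6^2 · π + 4^2 · π = (36 + 16)π.
Divide by 2π: (36 + 16)/2 = 26.
By Parseval, this equals Σ |c_n|^2.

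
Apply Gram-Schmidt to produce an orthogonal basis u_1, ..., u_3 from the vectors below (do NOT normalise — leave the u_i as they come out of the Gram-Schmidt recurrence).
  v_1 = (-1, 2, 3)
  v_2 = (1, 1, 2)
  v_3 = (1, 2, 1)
Orthogonal basis:
  u_1 = (-1, 2, 3)
  u_2 = (3/2, 0, 1/2)
  u_3 = (8/35, 8/7, -24/35)

Apply the Gram-Schmidt recurrence
  u_1 = v_1
  u_i = v_i − Σ_{j<i} ((v_i · u_j) / (u_j · u_j)) · u_j.

Step by step this gives:
  u_1 = (-1, 2, 3)
  u_2 = (3/2, 0, 1/2)
  u_3 = (8/35, 8/7, -24/35)

Orthogonality check:
  u_2 · u_1 = 0 (should be 0)
  u_3 · u_1 = 0 (should be 0)
  u_3 · u_2 = 0 (should be 0)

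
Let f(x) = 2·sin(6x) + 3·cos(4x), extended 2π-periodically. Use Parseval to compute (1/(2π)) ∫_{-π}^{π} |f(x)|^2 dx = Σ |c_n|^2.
Σ |c_n|^2 = 13/2

Expand |f|^2 and use orthogonality of {sin(nx), cos(mx)} on [-π, π]:
  ∫_{-π}^{π} sin(nx)^2 dx = π, ∫ cos(mx)^2 dx = π, and cross terms integrate to 0.
So ∫_{-π}^{π} f(x)^2 dx = 2^2 · π + 3^2 · π = (4 + 9)π.
Divide by 2π: (4 + 9)/2 = 13/2.
By Parseval, this equals Σ |c_n|^2.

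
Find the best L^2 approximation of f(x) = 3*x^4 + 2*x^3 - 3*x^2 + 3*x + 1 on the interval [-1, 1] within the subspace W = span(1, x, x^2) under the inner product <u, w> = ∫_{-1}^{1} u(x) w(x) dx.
g(x) = -3*x^2/7 + 21*x/5 + 26/35

The best approximation g ∈ W is the orthogonal projection of f onto W. Writing g = a_0 + a_1 x + a_2 x^2, the coefficients solve the normal equations G · a = b where
  G_{ij} = <φ_i, φ_j> and b_i = <f, φ_i>, with φ_0 = 1, φ_1 = x, φ_2 = x^2.
G =
  [2, 0, 2/3]
  [0, 2/3, 0]
  [2/3, 0, 2/5],
b = (6/5, 14/5, 34/105).
Solving gives a_0 = 26/35, a_1 = 21/5, a_2 = -3/7, so
  g(x) = -3*x^2/7 + 21*x/5 + 26/35.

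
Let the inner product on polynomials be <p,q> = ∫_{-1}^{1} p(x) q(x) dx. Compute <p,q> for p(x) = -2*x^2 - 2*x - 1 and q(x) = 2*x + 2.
<p,q> = -28/3

Expand the product: p(x)·q(x) = -4*x^3 - 8*x^2 - 6*x - 2.
∫_{-1}^{1} of each monomial x^k gives [2/(k+1) if k even, 0 if k odd]. Integrating term-by-term (or equivalently evaluating the antiderivative F(x) = -x^4 - 8*x^3/3 - 3*x^2 - 2*x at the endpoints):
  F(1) − F(−1) = -26/3 − (2/3) = -28/3.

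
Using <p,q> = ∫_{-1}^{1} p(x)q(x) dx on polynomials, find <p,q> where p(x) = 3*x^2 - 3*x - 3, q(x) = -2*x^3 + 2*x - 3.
<p,q> = 52/5

Expand the product: p(x)·q(x) = -6*x^5 + 6*x^4 + 12*x^3 - 15*x^2 + 3*x + 9.
∫_{-1}^{1} of each monomial x^k gives [2/(k+1) if k even, 0 if k odd]. Integrating term-by-term (or equivalently evaluating the antiderivative F(x) = -x^6 + 6*x^5/5 + 3*x^4 - 5*x^3 + 3*x^2/2 + 9*x at the endpoints):
  F(1) − F(−1) = 87/10 − (-17/10) = 52/5.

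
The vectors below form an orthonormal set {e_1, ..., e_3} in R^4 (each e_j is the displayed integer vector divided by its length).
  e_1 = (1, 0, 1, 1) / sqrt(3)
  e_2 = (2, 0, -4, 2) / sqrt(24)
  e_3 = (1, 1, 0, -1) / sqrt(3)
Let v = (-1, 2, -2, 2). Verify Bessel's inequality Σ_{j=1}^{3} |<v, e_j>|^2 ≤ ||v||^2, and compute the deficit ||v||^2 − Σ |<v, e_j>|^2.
Σ |<v, e_j>|^2 = 29/6; ||v||^2 = 13; deficit = 49/6

Write each e_j = u_j / sqrt(<u_j, u_j>) where u_j is the displayed integer vector. Then <v, e_j> = <v, u_j> / sqrt(<u_j, u_j>), so |<v, e_j>|^2 = <v, u_j>^2 / <u_j, u_j>.
Coefficients: <v, e_1> = -1/sqrt(3), <v, e_2> = 10/sqrt(24), <v, e_3> = -1/sqrt(3).
Square and sum: Σ |<v, e_j>|^2 = 29/6.
Compute ||v||^2 = v·v = 13.
Deficit = 13 − 29/6 = 49/6 ≥ 0, confirming Bessel's inequality. (The deficit equals ||v − Σ <v,e_j> e_j||^2, the squared distance from v to span{e_j}.)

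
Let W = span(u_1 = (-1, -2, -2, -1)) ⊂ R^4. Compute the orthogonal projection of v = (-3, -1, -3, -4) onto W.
proj_W(v) = (-3/2, -3, -3, -3/2)

Set up U = [u_1 | ... | u_1] ∈ R^(4×1). The projector onto W = col(U) is P = U (U^T U)^(-1) U^T.
Compute U^T U =
  [10],
and U^T v = (15).
Solve U^T U · c = U^T v for the coefficients: c = (3/2). The projection is proj_W(v) = U c.
Check: (v - proj_W(v)) · u_1 = 0  (should be 0).
Result: proj_W(v) = (-3/2, -3, -3, -3/2).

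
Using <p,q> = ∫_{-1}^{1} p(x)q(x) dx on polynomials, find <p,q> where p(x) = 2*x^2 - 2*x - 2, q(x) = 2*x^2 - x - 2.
<p,q> = 28/5

Expand the product: p(x)·q(x) = 4*x^4 - 6*x^3 - 6*x^2 + 6*x + 4.
∫_{-1}^{1} of each monomial x^k gives [2/(k+1) if k even, 0 if k odd]. Integrating term-by-term (or equivalently evaluating the antiderivative F(x) = 4*x^5/5 - 3*x^4/2 - 2*x^3 + 3*x^2 + 4*x at the endpoints):
  F(1) − F(−1) = 43/10 − (-13/10) = 28/5.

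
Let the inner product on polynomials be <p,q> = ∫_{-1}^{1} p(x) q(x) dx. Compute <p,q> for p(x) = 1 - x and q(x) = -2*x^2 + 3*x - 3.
<p,q> = -28/3

Expand the product: p(x)·q(x) = 2*x^3 - 5*x^2 + 6*x - 3.
∫_{-1}^{1} of each monomial x^k gives [2/(k+1) if k even, 0 if k odd]. Integrating term-by-term (or equivalently evaluating the antiderivative F(x) = x^4/2 - 5*x^3/3 + 3*x^2 - 3*x at the endpoints):
  F(1) − F(−1) = -7/6 − (49/6) = -28/3.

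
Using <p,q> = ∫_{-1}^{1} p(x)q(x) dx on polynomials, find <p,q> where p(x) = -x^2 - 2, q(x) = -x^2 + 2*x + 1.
<p,q> = -44/15

Expand the product: p(x)·q(x) = x^4 - 2*x^3 + x^2 - 4*x - 2.
∫_{-1}^{1} of each monomial x^k gives [2/(k+1) if k even, 0 if k odd]. Integrating term-by-term (or equivalently evaluating the antiderivative F(x) = x^5/5 - x^4/2 + x^3/3 - 2*x^2 - 2*x at the endpoints):
  F(1) − F(−1) = -119/30 − (-31/30) = -44/15.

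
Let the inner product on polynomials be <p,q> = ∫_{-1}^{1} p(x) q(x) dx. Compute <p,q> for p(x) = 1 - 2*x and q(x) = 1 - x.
<p,q> = 10/3

Expand the product: p(x)·q(x) = 2*x^2 - 3*x + 1.
∫_{-1}^{1} of each monomial x^k gives [2/(k+1) if k even, 0 if k odd]. Integrating term-by-term (or equivalently evaluating the antiderivative F(x) = 2*x^3/3 - 3*x^2/2 + x at the endpoints):
  F(1) − F(−1) = 1/6 − (-19/6) = 10/3.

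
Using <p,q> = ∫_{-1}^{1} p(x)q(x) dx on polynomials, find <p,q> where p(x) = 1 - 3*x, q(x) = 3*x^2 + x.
<p,q> = 0

Expand the product: p(x)·q(x) = -9*x^3 + x.
∫_{-1}^{1} of each monomial x^k gives [2/(k+1) if k even, 0 if k odd]. Integrating term-by-term (or equivalently evaluating the antiderivative F(x) = -9*x^4/4 + x^2/2 at the endpoints):
  F(1) − F(−1) = -7/4 − (-7/4) = 0.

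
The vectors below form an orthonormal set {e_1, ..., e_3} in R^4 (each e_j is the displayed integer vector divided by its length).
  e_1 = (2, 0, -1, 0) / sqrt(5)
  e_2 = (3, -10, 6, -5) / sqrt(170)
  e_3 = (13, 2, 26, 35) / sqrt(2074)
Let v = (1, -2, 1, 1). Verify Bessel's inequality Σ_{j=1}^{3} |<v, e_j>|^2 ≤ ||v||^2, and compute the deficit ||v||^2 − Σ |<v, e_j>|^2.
Σ |<v, e_j>|^2 = 363/61; ||v||^2 = 7; deficit = 64/61

Write each e_j = u_j / sqrt(<u_j, u_j>) where u_j is the displayed integer vector. Then <v, e_j> = <v, u_j> / sqrt(<u_j, u_j>), so |<v, e_j>|^2 = <v, u_j>^2 / <u_j, u_j>.
Coefficients: <v, e_1> = 1/sqrt(5), <v, e_2> = 24/sqrt(170), <v, e_3> = 70/sqrt(2074).
Square and sum: Σ |<v, e_j>|^2 = 363/61.
Compute ||v||^2 = v·v = 7.
Deficit = 7 − 363/61 = 64/61 ≥ 0, confirming Bessel's inequality. (The deficit equals ||v − Σ <v,e_j> e_j||^2, the squared distance from v to span{e_j}.)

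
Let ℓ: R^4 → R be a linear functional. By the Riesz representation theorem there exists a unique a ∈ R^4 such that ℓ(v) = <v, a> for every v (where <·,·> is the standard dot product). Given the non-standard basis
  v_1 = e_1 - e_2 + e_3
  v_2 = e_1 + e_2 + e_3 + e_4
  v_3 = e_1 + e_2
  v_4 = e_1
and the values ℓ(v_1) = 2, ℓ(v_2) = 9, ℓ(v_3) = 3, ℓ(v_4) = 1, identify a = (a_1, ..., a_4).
a = (1, 2, 3, 3)

Write a = (a_1, ..., a_4) in the standard basis. For each basis vector v_i, ℓ(v_i) = <v_i, a> is a linear equation in the a_j's. Collect the n equations into a matrix system V a = ℓ, where row i of V is v_i (expressed in the standard basis). Since V is invertible (lower-triangular with 1s on the diagonal, up to permutation), solve by back-substitution:
  V =
[[1, -1, 1, 0],
 [1, 1, 1, 1],
 [1, 1, 0, 0],
 [1, 0, 0, 0]]
  V a = (2, 9, 3, 1)
Solving gives a = (1, 2, 3, 3).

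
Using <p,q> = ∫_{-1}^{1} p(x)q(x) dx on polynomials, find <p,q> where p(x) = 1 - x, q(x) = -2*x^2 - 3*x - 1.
<p,q> = -4/3

Expand the product: p(x)·q(x) = 2*x^3 + x^2 - 2*x - 1.
∫_{-1}^{1} of each monomial x^k gives [2/(k+1) if k even, 0 if k odd]. Integrating term-by-term (or equivalently evaluating the antiderivative F(x) = x^4/2 + x^3/3 - x^2 - x at the endpoints):
  F(1) − F(−1) = -7/6 − (1/6) = -4/3.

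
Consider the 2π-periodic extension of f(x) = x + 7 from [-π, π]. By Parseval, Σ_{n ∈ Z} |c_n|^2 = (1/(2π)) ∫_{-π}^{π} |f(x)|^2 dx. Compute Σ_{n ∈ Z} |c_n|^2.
Σ |c_n|^2 = π^2/3 + 49

Expand and integrate term by term over [-π, π]:
  ∫ (x)^2 dx = 1·(2π^3/3); ∫ 2·1·(7)·x dx = 0 (odd integrand); ∫ 7^2 dx = 49·2π.
So (1/(2π)) ∫_{-π}^{π} (x + 7)^2 dx = 1π^2/3 + 49 = π^2/3 + 49.
Parseval ⇒ Σ |c_n|^2 = π^2/3 + 49.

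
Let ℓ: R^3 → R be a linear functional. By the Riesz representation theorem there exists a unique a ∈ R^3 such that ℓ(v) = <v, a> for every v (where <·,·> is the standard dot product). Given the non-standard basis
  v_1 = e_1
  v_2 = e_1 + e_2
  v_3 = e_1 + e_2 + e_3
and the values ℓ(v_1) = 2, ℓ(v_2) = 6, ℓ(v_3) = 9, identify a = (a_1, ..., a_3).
a = (2, 4, 3)

Write a = (a_1, ..., a_3) in the standard basis. For each basis vector v_i, ℓ(v_i) = <v_i, a> is a linear equation in the a_j's. Collect the n equations into a matrix system V a = ℓ, where row i of V is v_i (expressed in the standard basis). Since V is invertible (lower-triangular with 1s on the diagonal, up to permutation), solve by back-substitution:
  V =
[[1, 0, 0],
 [1, 1, 0],
 [1, 1, 1]]
  V a = (2, 6, 9)
Solving gives a = (2, 4, 3).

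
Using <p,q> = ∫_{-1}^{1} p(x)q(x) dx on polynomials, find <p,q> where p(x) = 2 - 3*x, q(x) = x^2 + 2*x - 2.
<p,q> = -32/3

Expand the product: p(x)·q(x) = -3*x^3 - 4*x^2 + 10*x - 4.
∫_{-1}^{1} of each monomial x^k gives [2/(k+1) if k even, 0 if k odd]. Integrating term-by-term (or equivalently evaluating the antiderivative F(x) = -3*x^4/4 - 4*x^3/3 + 5*x^2 - 4*x at the endpoints):
  F(1) − F(−1) = -13/12 − (115/12) = -32/3.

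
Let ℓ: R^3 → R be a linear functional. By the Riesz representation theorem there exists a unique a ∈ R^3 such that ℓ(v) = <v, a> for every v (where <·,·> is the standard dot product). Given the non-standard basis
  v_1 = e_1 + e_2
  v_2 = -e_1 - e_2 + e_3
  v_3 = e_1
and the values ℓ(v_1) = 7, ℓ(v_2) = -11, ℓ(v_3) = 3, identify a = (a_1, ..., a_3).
a = (3, 4, -4)

Write a = (a_1, ..., a_3) in the standard basis. For each basis vector v_i, ℓ(v_i) = <v_i, a> is a linear equation in the a_j's. Collect the n equations into a matrix system V a = ℓ, where row i of V is v_i (expressed in the standard basis). Since V is invertible (lower-triangular with 1s on the diagonal, up to permutation), solve by back-substitution:
  V =
[[1, 1, 0],
 [-1, -1, 1],
 [1, 0, 0]]
  V a = (7, -11, 3)
Solving gives a = (3, 4, -4).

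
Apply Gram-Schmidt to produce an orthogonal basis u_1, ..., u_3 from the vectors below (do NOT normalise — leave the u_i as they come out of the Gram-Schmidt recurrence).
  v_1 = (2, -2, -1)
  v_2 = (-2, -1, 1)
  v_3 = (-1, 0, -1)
Orthogonal basis:
  u_1 = (2, -2, -1)
  u_2 = (-4/3, -5/3, 2/3)
  u_3 = (-3/5, 0, -6/5)

Apply the Gram-Schmidt recurrence
  u_1 = v_1
  u_i = v_i − Σ_{j<i} ((v_i · u_j) / (u_j · u_j)) · u_j.

Step by step this gives:
  u_1 = (2, -2, -1)
  u_2 = (-4/3, -5/3, 2/3)
  u_3 = (-3/5, 0, -6/5)

Orthogonality check:
  u_2 · u_1 = 0 (should be 0)
  u_3 · u_1 = 0 (should be 0)
  u_3 · u_2 = 0 (should be 0)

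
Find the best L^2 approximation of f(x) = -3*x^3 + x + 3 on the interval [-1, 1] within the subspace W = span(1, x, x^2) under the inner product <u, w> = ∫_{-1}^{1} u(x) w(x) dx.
g(x) = 3 - 4*x/5

The best approximation g ∈ W is the orthogonal projection of f onto W. Writing g = a_0 + a_1 x + a_2 x^2, the coefficients solve the normal equations G · a = b where
  G_{ij} = <φ_i, φ_j> and b_i = <f, φ_i>, with φ_0 = 1, φ_1 = x, φ_2 = x^2.
G =
  [2, 0, 2/3]
  [0, 2/3, 0]
  [2/3, 0, 2/5],
b = (6, -8/15, 2).
Solving gives a_0 = 3, a_1 = -4/5, a_2 = 0, so
  g(x) = 3 - 4*x/5.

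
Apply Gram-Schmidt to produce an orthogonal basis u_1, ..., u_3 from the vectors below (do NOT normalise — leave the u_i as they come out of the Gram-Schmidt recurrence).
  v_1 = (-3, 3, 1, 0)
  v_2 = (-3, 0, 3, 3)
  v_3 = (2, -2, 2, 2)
Orthogonal basis:
  u_1 = (-3, 3, 1, 0)
  u_2 = (-21/19, -36/19, 45/19, 3)
  u_3 = (46/41, 32/41, 42/41, 4/41)

Apply the Gram-Schmidt recurrence
  u_1 = v_1
  u_i = v_i − Σ_{j<i} ((v_i · u_j) / (u_j · u_j)) · u_j.

Step by step this gives:
  u_1 = (-3, 3, 1, 0)
  u_2 = (-21/19, -36/19, 45/19, 3)
  u_3 = (46/41, 32/41, 42/41, 4/41)

Orthogonality check:
  u_2 · u_1 = 0 (should be 0)
  u_3 · u_1 = 0 (should be 0)
  u_3 · u_2 = 0 (should be 0)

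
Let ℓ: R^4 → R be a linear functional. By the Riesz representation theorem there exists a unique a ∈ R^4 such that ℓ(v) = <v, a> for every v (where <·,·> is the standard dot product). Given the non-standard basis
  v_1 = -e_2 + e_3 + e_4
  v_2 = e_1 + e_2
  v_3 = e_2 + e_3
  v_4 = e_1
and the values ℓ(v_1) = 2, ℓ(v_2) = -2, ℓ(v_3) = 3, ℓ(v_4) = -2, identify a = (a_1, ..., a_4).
a = (-2, 0, 3, -1)

Write a = (a_1, ..., a_4) in the standard basis. For each basis vector v_i, ℓ(v_i) = <v_i, a> is a linear equation in the a_j's. Collect the n equations into a matrix system V a = ℓ, where row i of V is v_i (expressed in the standard basis). Since V is invertible (lower-triangular with 1s on the diagonal, up to permutation), solve by back-substitution:
  V =
[[0, -1, 1, 1],
 [1, 1, 0, 0],
 [0, 1, 1, 0],
 [1, 0, 0, 0]]
  V a = (2, -2, 3, -2)
Solving gives a = (-2, 0, 3, -1).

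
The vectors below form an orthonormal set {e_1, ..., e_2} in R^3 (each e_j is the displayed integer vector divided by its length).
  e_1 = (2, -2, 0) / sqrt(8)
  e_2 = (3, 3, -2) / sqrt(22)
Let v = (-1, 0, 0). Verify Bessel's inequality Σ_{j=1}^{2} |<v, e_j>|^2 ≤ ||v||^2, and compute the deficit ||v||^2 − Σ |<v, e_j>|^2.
Σ |<v, e_j>|^2 = 10/11; ||v||^2 = 1; deficit = 1/11

Write each e_j = u_j / sqrt(<u_j, u_j>) where u_j is the displayed integer vector. Then <v, e_j> = <v, u_j> / sqrt(<u_j, u_j>), so |<v, e_j>|^2 = <v, u_j>^2 / <u_j, u_j>.
Coefficients: <v, e_1> = -2/sqrt(8), <v, e_2> = -3/sqrt(22).
Square and sum: Σ |<v, e_j>|^2 = 10/11.
Compute ||v||^2 = v·v = 1.
Deficit = 1 − 10/11 = 1/11 ≥ 0, confirming Bessel's inequality. (The deficit equals ||v − Σ <v,e_j> e_j||^2, the squared distance from v to span{e_j}.)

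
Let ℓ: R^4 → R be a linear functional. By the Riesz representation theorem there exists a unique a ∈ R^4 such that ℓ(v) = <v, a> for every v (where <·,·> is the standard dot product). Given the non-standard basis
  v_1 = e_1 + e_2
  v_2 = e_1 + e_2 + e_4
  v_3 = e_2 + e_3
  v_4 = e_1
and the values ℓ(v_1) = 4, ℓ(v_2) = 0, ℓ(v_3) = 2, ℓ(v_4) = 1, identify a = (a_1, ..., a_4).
a = (1, 3, -1, -4)

Write a = (a_1, ..., a_4) in the standard basis. For each basis vector v_i, ℓ(v_i) = <v_i, a> is a linear equation in the a_j's. Collect the n equations into a matrix system V a = ℓ, where row i of V is v_i (expressed in the standard basis). Since V is invertible (lower-triangular with 1s on the diagonal, up to permutation), solve by back-substitution:
  V =
[[1, 1, 0, 0],
 [1, 1, 0, 1],
 [0, 1, 1, 0],
 [1, 0, 0, 0]]
  V a = (4, 0, 2, 1)
Solving gives a = (1, 3, -1, -4).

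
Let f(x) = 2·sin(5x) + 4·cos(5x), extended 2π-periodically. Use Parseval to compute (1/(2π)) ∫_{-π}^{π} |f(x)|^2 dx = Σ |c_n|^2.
Σ |c_n|^2 = 10

Expand |f|^2 and use orthogonality of {sin(nx), cos(mx)} on [-π, π]:
  ∫_{-π}^{π} sin(nx)^2 dx = π, ∫ cos(mx)^2 dx = π, and cross terms integrate to 0.
So ∫_{-π}^{π} f(x)^2 dx = 2^2 · π + 4^2 · π = (4 + 16)π.
Divide by 2π: (4 + 16)/2 = 10.
By Parseval, this equals Σ |c_n|^2.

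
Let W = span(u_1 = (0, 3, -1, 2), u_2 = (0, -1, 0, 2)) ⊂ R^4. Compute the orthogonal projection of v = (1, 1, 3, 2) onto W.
proj_W(v) = (0, 13/69, -17/69, 110/69)

Set up U = [u_1 | ... | u_2] ∈ R^(4×2). The projector onto W = col(U) is P = U (U^T U)^(-1) U^T.
Compute U^T U =
  [14, 1]
  [1, 5],
and U^T v = (4, 3).
Solve U^T U · c = U^T v for the coefficients: c = (17/69, 38/69). The projection is proj_W(v) = U c.
Check: (v - proj_W(v)) · u_1 = 0  (should be 0).
Check: (v - proj_W(v)) · u_2 = 0  (should be 0).
Result: proj_W(v) = (0, 13/69, -17/69, 110/69).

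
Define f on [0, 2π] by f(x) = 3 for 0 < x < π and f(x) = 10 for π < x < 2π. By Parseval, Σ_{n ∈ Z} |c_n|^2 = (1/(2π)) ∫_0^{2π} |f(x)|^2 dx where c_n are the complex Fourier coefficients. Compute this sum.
Σ |c_n|^2 = 109/2

Parseval equates the L^2 energy of f (normalised by 1/(2π)) with the ℓ^2 sum of its Fourier coefficients: (1/(2π)) ∫_0^{2π} |f|^2 = Σ |c_n|^2.
Compute the left side: (1/(2π)) [∫_0^π 3^2 dx + ∫_π^{2π} 10^2 dx] = (1/(2π)) · (9π + 100π) = (9 + 100)/2 = 109/2.
So Σ_{n ∈ Z} |c_n|^2 = 109/2.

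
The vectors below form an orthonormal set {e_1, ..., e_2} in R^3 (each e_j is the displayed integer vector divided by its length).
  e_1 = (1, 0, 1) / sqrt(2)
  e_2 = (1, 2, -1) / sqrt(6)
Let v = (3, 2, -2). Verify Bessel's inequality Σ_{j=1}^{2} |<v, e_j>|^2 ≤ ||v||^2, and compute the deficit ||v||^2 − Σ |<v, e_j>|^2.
Σ |<v, e_j>|^2 = 14; ||v||^2 = 17; deficit = 3

Write each e_j = u_j / sqrt(<u_j, u_j>) where u_j is the displayed integer vector. Then <v, e_j> = <v, u_j> / sqrt(<u_j, u_j>), so |<v, e_j>|^2 = <v, u_j>^2 / <u_j, u_j>.
Coefficients: <v, e_1> = 1/sqrt(2), <v, e_2> = 9/sqrt(6).
Square and sum: Σ |<v, e_j>|^2 = 14.
Compute ||v||^2 = v·v = 17.
Deficit = 17 − 14 = 3 ≥ 0, confirming Bessel's inequality. (The deficit equals ||v − Σ <v,e_j> e_j||^2, the squared distance from v to span{e_j}.)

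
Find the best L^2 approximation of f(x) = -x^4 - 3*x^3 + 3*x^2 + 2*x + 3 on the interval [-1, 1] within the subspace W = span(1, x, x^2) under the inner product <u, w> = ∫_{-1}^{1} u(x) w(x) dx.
g(x) = 15*x^2/7 + x/5 + 108/35

The best approximation g ∈ W is the orthogonal projection of f onto W. Writing g = a_0 + a_1 x + a_2 x^2, the coefficients solve the normal equations G · a = b where
  G_{ij} = <φ_i, φ_j> and b_i = <f, φ_i>, with φ_0 = 1, φ_1 = x, φ_2 = x^2.
G =
  [2, 0, 2/3]
  [0, 2/3, 0]
  [2/3, 0, 2/5],
b = (38/5, 2/15, 102/35).
Solving gives a_0 = 108/35, a_1 = 1/5, a_2 = 15/7, so
  g(x) = 15*x^2/7 + x/5 + 108/35.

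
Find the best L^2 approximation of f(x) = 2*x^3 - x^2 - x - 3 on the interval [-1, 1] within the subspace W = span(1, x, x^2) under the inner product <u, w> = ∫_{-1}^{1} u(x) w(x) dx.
g(x) = -x^2 + x/5 - 3

The best approximation g ∈ W is the orthogonal projection of f onto W. Writing g = a_0 + a_1 x + a_2 x^2, the coefficients solve the normal equations G · a = b where
  G_{ij} = <φ_i, φ_j> and b_i = <f, φ_i>, with φ_0 = 1, φ_1 = x, φ_2 = x^2.
G =
  [2, 0, 2/3]
  [0, 2/3, 0]
  [2/3, 0, 2/5],
b = (-20/3, 2/15, -12/5).
Solving gives a_0 = -3, a_1 = 1/5, a_2 = -1, so
  g(x) = -x^2 + x/5 - 3.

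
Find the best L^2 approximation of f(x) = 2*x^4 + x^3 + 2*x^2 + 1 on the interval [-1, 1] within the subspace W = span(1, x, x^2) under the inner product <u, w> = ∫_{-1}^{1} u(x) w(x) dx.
g(x) = 26*x^2/7 + 3*x/5 + 29/35

The best approximation g ∈ W is the orthogonal projection of f onto W. Writing g = a_0 + a_1 x + a_2 x^2, the coefficients solve the normal equations G · a = b where
  G_{ij} = <φ_i, φ_j> and b_i = <f, φ_i>, with φ_0 = 1, φ_1 = x, φ_2 = x^2.
G =
  [2, 0, 2/3]
  [0, 2/3, 0]
  [2/3, 0, 2/5],
b = (62/15, 2/5, 214/105).
Solving gives a_0 = 29/35, a_1 = 3/5, a_2 = 26/7, so
  g(x) = 26*x^2/7 + 3*x/5 + 29/35.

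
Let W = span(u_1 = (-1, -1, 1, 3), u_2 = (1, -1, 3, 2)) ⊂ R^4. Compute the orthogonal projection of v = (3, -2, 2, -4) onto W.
proj_W(v) = (109/33, 19/33, 71/33, -34/11)

Set up U = [u_1 | ... | u_2] ∈ R^(4×2). The projector onto W = col(U) is P = U (U^T U)^(-1) U^T.
Compute U^T U =
  [12, 9]
  [9, 15],
and U^T v = (-11, 3).
Solve U^T U · c = U^T v for the coefficients: c = (-64/33, 15/11). The projection is proj_W(v) = U c.
Check: (v - proj_W(v)) · u_1 = 0  (should be 0).
Check: (v - proj_W(v)) · u_2 = 0  (should be 0).
Result: proj_W(v) = (109/33, 19/33, 71/33, -34/11).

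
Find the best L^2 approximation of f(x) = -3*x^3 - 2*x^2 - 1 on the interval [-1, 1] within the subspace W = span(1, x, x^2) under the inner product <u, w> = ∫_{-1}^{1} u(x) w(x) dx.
g(x) = -2*x^2 - 9*x/5 - 1

The best approximation g ∈ W is the orthogonal projection of f onto W. Writing g = a_0 + a_1 x + a_2 x^2, the coefficients solve the normal equations G · a = b where
  G_{ij} = <φ_i, φ_j> and b_i = <f, φ_i>, with φ_0 = 1, φ_1 = x, φ_2 = x^2.
G =
  [2, 0, 2/3]
  [0, 2/3, 0]
  [2/3, 0, 2/5],
b = (-10/3, -6/5, -22/15).
Solving gives a_0 = -1, a_1 = -9/5, a_2 = -2, so
  g(x) = -2*x^2 - 9*x/5 - 1.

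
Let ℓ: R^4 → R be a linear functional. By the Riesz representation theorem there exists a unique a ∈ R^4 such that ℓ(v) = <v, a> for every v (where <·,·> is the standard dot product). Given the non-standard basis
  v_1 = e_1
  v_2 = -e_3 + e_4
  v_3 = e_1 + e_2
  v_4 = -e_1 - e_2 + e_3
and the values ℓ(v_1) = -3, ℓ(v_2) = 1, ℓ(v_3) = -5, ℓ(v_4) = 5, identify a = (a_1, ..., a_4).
a = (-3, -2, 0, 1)

Write a = (a_1, ..., a_4) in the standard basis. For each basis vector v_i, ℓ(v_i) = <v_i, a> is a linear equation in the a_j's. Collect the n equations into a matrix system V a = ℓ, where row i of V is v_i (expressed in the standard basis). Since V is invertible (lower-triangular with 1s on the diagonal, up to permutation), solve by back-substitution:
  V =
[[1, 0, 0, 0],
 [0, 0, -1, 1],
 [1, 1, 0, 0],
 [-1, -1, 1, 0]]
  V a = (-3, 1, -5, 5)
Solving gives a = (-3, -2, 0, 1).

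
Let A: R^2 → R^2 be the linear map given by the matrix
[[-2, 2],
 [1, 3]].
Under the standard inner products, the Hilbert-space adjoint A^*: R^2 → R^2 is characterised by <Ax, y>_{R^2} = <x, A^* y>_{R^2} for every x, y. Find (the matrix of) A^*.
A^* = A^T =
[[-2, 1],
 [2, 3]]

For real matrices with standard dot products, the defining identity <Ax, y> = <x, A^* y> gives (Ax)^T y = x^T (A^*) y, i.e. x^T A^T y = x^T (A^*) y. Since this holds for all x, y, we must have A^* = A^T. Therefore
A^* =
[[-2, 1],
 [2, 3]].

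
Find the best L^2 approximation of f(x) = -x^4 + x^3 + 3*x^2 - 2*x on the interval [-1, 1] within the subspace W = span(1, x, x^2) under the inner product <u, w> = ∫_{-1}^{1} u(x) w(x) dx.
g(x) = 15*x^2/7 - 7*x/5 + 3/35

The best approximation g ∈ W is the orthogonal projection of f onto W. Writing g = a_0 + a_1 x + a_2 x^2, the coefficients solve the normal equations G · a = b where
  G_{ij} = <φ_i, φ_j> and b_i = <f, φ_i>, with φ_0 = 1, φ_1 = x, φ_2 = x^2.
G =
  [2, 0, 2/3]
  [0, 2/3, 0]
  [2/3, 0, 2/5],
b = (8/5, -14/15, 32/35).
Solving gives a_0 = 3/35, a_1 = -7/5, a_2 = 15/7, so
  g(x) = 15*x^2/7 - 7*x/5 + 3/35.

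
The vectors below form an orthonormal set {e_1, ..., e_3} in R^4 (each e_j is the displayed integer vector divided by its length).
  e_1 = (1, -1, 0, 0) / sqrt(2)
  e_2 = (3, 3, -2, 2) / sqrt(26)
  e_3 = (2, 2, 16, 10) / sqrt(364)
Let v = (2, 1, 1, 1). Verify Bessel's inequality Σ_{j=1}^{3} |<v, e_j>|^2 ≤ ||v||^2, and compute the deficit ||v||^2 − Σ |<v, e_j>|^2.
Σ |<v, e_j>|^2 = 45/7; ||v||^2 = 7; deficit = 4/7

Write each e_j = u_j / sqrt(<u_j, u_j>) where u_j is the displayed integer vector. Then <v, e_j> = <v, u_j> / sqrt(<u_j, u_j>), so |<v, e_j>|^2 = <v, u_j>^2 / <u_j, u_j>.
Coefficients: <v, e_1> = 1/sqrt(2), <v, e_2> = 9/sqrt(26), <v, e_3> = 32/sqrt(364).
Square and sum: Σ |<v, e_j>|^2 = 45/7.
Compute ||v||^2 = v·v = 7.
Deficit = 7 − 45/7 = 4/7 ≥ 0, confirming Bessel's inequality. (The deficit equals ||v − Σ <v,e_j> e_j||^2, the squared distance from v to span{e_j}.)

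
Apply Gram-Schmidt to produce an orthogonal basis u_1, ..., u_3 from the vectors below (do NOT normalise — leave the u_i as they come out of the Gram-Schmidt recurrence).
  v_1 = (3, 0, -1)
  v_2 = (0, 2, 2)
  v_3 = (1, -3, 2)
Orthogonal basis:
  u_1 = (3, 0, -1)
  u_2 = (3/5, 2, 9/5)
  u_3 = (16/19, -48/19, 48/19)

Apply the Gram-Schmidt recurrence
  u_1 = v_1
  u_i = v_i − Σ_{j<i} ((v_i · u_j) / (u_j · u_j)) · u_j.

Step by step this gives:
  u_1 = (3, 0, -1)
  u_2 = (3/5, 2, 9/5)
  u_3 = (16/19, -48/19, 48/19)

Orthogonality check:
  u_2 · u_1 = 0 (should be 0)
  u_3 · u_1 = 0 (should be 0)
  u_3 · u_2 = 0 (should be 0)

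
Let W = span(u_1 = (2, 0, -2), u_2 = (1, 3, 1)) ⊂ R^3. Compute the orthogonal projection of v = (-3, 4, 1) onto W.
proj_W(v) = (-12/11, 30/11, 32/11)

Set up U = [u_1 | ... | u_2] ∈ R^(3×2). The projector onto W = col(U) is P = U (U^T U)^(-1) U^T.
Compute U^T U =
  [8, 0]
  [0, 11],
and U^T v = (-8, 10).
Solve U^T U · c = U^T v for the coefficients: c = (-1, 10/11). The projection is proj_W(v) = U c.
Check: (v - proj_W(v)) · u_1 = 0  (should be 0).
Check: (v - proj_W(v)) · u_2 = 0  (should be 0).
Result: proj_W(v) = (-12/11, 30/11, 32/11).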